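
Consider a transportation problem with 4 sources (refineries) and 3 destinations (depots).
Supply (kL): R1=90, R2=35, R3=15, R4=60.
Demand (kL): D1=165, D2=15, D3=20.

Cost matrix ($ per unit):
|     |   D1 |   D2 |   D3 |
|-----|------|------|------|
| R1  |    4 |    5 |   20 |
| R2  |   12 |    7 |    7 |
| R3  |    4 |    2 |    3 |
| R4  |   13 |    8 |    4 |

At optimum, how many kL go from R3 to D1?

Solving gives:
  R1 to D1: 90 kL
  R2 to D1: 35 kL
  R3 to D1: 15 kL
  R4 to D1: 25 kL
  R4 to D2: 15 kL
  R4 to D3: 20 kL
Total cost = $1365.
So R3→D1 carries 15 kL.

15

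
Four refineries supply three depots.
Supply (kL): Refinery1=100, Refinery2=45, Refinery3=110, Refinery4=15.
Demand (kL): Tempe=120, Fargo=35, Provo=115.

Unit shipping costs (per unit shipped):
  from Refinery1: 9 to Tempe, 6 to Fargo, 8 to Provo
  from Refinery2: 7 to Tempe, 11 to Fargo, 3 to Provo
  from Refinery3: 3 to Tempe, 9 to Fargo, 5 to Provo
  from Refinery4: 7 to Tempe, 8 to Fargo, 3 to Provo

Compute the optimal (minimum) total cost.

Optimal allocation:
  Refinery1 to Tempe: 10 × 9 = 90
  Refinery1 to Fargo: 35 × 6 = 210
  Refinery1 to Provo: 55 × 8 = 440
  Refinery2 to Provo: 45 × 3 = 135
  Refinery3 to Tempe: 110 × 3 = 330
  Refinery4 to Provo: 15 × 3 = 45
Total = 90 + 210 + 440 + 135 + 330 + 45 = 1250.

1250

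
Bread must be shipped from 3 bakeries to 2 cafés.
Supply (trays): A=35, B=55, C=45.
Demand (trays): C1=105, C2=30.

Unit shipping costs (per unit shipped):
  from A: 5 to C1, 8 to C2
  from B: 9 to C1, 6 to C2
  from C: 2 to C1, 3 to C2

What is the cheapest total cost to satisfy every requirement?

670

One minimum-cost allocation:
  A→C1: 35 × 5 = 175
  B→C1: 25 × 9 = 225
  B→C2: 30 × 6 = 180
  C→C1: 45 × 2 = 90
Total = 175 + 225 + 180 + 90 = 670.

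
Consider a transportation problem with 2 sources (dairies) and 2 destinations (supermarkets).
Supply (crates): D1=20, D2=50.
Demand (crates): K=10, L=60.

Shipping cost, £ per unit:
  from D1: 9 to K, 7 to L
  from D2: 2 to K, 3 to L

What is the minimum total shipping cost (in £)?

Optimal allocation:
  D1–L: 20 crates
  D2–K: 10 crates
  D2–L: 40 crates
Total cost = £280.

280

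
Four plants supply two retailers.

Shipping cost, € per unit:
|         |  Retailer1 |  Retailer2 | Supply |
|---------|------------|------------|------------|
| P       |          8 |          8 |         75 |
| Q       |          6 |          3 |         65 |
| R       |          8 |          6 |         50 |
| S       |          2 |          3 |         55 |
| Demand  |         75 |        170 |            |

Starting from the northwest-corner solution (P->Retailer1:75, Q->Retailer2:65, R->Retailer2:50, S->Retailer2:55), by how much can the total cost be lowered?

Current plan cost = 75·8 + 65·3 + 50·6 + 55·3 = €1260.
Optimal plan:
  P->Retailer1: 20 units
  P->Retailer2: 55 units
  Q->Retailer2: 65 units
  R->Retailer2: 50 units
  S->Retailer1: 55 units
Optimal cost = €1205.
Saving = 1260 − 1205 = €55.

55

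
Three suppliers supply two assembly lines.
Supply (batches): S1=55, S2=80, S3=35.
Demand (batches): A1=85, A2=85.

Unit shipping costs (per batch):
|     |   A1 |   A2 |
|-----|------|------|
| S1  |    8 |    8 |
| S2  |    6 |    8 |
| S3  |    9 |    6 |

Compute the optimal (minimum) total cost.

A cheapest plan:
  S1–A1: 5 batches
  S1–A2: 50 batches
  S2–A1: 80 batches
  S3–A2: 35 batches
Total cost = 1130.
(Supply check: S1 ships 55; S2 ships 80; S3 ships 35.)

1130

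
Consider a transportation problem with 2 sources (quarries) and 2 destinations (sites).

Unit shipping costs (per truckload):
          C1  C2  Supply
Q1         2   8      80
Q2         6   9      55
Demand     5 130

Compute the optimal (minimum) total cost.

1105

An optimal shipping plan:
  Q1->C1: 5 × 2 = 10
  Q1->C2: 75 × 8 = 600
  Q2->C2: 55 × 9 = 495
Total = 10 + 600 + 495 = 1105.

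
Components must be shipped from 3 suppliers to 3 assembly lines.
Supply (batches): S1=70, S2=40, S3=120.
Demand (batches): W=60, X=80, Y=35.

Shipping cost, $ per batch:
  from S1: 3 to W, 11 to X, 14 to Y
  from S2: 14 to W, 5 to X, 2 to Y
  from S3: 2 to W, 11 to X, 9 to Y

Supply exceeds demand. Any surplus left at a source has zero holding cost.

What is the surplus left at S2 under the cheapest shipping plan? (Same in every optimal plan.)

Minimum-cost shipments:
  S1 to X: 70 × $11 = $770
  S2 to X: 5 × $5 = $25
  S2 to Y: 35 × $2 = $70
  S3 to W: 60 × $2 = $120
  S3 to X: 5 × $11 = $55
Total cost = $1040.
S2 ships 40 of its 40, leaving 0.

0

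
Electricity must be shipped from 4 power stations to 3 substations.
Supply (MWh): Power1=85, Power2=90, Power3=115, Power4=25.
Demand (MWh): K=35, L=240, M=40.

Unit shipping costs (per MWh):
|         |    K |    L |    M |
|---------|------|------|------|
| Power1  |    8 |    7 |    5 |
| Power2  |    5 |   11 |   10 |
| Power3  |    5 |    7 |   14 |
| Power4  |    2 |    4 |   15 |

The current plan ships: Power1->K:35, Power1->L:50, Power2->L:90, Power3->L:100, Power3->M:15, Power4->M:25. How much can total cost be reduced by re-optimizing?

Current plan cost = 35·8 + 50·7 + 90·11 + 100·7 + 15·14 + 25·15 = 2905.
Optimal plan:
  Power1->L: 45 × 7 = 315
  Power1->M: 40 × 5 = 200
  Power2->K: 35 × 5 = 175
  Power2->L: 55 × 11 = 605
  Power3->L: 115 × 7 = 805
  Power4->L: 25 × 4 = 100
Optimal cost = 2200.
Saving = 2905 − 2200 = 705.

705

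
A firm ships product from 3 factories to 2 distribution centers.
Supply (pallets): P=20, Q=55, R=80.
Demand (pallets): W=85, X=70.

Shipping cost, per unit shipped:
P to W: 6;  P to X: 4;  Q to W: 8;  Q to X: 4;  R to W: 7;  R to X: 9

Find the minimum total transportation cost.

Optimal allocation:
  P→W: 5 × 6 = 30
  P→X: 15 × 4 = 60
  Q→X: 55 × 4 = 220
  R→W: 80 × 7 = 560
Total = 30 + 60 + 220 + 560 = 870.

870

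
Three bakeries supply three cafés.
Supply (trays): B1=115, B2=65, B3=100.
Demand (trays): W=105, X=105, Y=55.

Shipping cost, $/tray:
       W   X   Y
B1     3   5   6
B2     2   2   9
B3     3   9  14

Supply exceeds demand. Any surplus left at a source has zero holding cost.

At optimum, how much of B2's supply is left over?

0

An optimal plan:
  B1->W: 5 × $3 = $15
  B1->X: 40 × $5 = $200
  B1->Y: 55 × $6 = $330
  B2->X: 65 × $2 = $130
  B3->W: 100 × $3 = $300
Total cost = $975.
B2 ships 65 of its 65, leaving 0.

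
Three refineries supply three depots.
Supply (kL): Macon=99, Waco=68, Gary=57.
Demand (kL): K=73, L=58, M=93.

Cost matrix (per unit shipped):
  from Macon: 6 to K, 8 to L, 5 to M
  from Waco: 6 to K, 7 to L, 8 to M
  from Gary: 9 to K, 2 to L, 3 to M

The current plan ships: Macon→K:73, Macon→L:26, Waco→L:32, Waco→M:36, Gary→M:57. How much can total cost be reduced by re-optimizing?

Current plan cost = 73·6 + 26·8 + 32·7 + 36·8 + 57·3 = 1329.
Optimal plan:
  Macon–K: 6 kL
  Macon–M: 93 kL
  Waco–K: 67 kL
  Waco–L: 1 kL
  Gary–L: 57 kL
Optimal cost = 1024.
Saving = 1329 − 1024 = 305.

305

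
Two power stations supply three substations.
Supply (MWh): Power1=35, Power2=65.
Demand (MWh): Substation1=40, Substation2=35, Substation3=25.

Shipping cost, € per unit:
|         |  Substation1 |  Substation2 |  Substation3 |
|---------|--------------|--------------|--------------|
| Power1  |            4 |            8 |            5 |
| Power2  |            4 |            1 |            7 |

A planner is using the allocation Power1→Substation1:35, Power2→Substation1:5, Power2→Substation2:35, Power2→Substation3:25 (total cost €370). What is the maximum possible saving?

Current plan cost = 35·4 + 5·4 + 35·1 + 25·7 = €370.
Optimal plan:
  Power1->Substation1: 10 × €4 = €40
  Power1->Substation3: 25 × €5 = €125
  Power2->Substation1: 30 × €4 = €120
  Power2->Substation2: 35 × €1 = €35
Optimal cost = €320.
Saving = 370 − 320 = €50.

50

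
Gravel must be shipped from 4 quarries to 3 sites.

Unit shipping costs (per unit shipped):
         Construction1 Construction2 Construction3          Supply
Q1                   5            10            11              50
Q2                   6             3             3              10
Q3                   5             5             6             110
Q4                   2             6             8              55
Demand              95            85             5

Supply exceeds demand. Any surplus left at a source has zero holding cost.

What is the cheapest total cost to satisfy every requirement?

740

One minimum-cost allocation:
  Q1 to Construction1: 10 truckloads
  Q2 to Construction2: 5 truckloads
  Q2 to Construction3: 5 truckloads
  Q3 to Construction1: 30 truckloads
  Q3 to Construction2: 80 truckloads
  Q4 to Construction1: 55 truckloads
Total cost = 740.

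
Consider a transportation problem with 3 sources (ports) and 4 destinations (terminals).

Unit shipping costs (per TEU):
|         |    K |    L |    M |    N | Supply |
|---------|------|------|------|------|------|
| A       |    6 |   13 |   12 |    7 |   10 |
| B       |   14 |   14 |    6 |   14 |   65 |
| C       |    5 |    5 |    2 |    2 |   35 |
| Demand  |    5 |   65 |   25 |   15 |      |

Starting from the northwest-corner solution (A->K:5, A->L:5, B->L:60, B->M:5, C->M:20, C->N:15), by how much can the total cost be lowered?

115

Current plan cost = 5·6 + 5·13 + 60·14 + 5·6 + 20·2 + 15·2 = 1035.
Optimal plan:
  A→K: 5 TEU
  A→N: 5 TEU
  B→L: 40 TEU
  B→M: 25 TEU
  C→L: 25 TEU
  C→N: 10 TEU
Optimal cost = 920.
Saving = 1035 − 920 = 115.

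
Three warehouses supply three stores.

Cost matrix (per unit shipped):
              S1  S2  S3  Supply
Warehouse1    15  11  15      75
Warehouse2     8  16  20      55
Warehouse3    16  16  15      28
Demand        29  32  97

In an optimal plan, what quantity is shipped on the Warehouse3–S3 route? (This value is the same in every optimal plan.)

28

Solving gives:
  Warehouse1–S2: 6 × 11 = 66
  Warehouse1–S3: 69 × 15 = 1035
  Warehouse2–S1: 29 × 8 = 232
  Warehouse2–S2: 26 × 16 = 416
  Warehouse3–S3: 28 × 15 = 420
Total cost = 2169.
So Warehouse3→S3 carries 28 units.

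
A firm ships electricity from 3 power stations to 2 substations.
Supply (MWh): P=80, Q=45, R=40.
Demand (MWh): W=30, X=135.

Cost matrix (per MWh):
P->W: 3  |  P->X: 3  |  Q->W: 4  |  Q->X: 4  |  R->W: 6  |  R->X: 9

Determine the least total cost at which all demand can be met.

A cheapest plan:
  P->X: 80 × 3 = 240
  Q->X: 45 × 4 = 180
  R->W: 30 × 6 = 180
  R->X: 10 × 9 = 90
Total = 240 + 180 + 180 + 90 = 690.

690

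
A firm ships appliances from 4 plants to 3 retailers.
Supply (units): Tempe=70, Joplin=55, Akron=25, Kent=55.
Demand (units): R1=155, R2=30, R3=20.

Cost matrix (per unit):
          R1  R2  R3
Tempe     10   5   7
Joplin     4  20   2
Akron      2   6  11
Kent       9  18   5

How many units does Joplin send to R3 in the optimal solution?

Optimal shipments:
  Tempe to R1: 40 × 10 = 400
  Tempe to R2: 30 × 5 = 150
  Joplin to R1: 55 × 4 = 220
  Akron to R1: 25 × 2 = 50
  Kent to R1: 35 × 9 = 315
  Kent to R3: 20 × 5 = 100
Total cost = 1235.
The route Joplin→R3 is not used.

0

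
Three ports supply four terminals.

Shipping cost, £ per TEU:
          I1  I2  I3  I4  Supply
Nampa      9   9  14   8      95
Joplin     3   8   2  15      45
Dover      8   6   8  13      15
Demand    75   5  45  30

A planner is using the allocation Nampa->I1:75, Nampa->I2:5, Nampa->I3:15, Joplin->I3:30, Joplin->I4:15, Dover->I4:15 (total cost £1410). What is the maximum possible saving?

385

Current plan cost = 75·9 + 5·9 + 15·14 + 30·2 + 15·15 + 15·13 = £1410.
Optimal plan:
  Nampa->I1: 65 × £9 = £585
  Nampa->I4: 30 × £8 = £240
  Joplin->I3: 45 × £2 = £90
  Dover->I1: 10 × £8 = £80
  Dover->I2: 5 × £6 = £30
Optimal cost = £1025.
Saving = 1410 − 1025 = £385.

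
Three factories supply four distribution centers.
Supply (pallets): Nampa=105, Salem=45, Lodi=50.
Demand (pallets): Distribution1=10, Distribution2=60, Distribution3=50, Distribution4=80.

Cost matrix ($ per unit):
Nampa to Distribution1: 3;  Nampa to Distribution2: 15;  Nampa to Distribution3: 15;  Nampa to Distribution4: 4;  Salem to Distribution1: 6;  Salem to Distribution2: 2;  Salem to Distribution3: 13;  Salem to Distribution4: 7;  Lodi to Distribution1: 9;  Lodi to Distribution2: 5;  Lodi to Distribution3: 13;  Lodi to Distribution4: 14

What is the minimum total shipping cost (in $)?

1195

Optimal allocation:
  Nampa->Distribution1: 10 × $3 = $30
  Nampa->Distribution3: 15 × $15 = $225
  Nampa->Distribution4: 80 × $4 = $320
  Salem->Distribution2: 45 × $2 = $90
  Lodi->Distribution2: 15 × $5 = $75
  Lodi->Distribution3: 35 × $13 = $455
Total = 30 + 225 + 320 + 90 + 75 + 455 = $1195.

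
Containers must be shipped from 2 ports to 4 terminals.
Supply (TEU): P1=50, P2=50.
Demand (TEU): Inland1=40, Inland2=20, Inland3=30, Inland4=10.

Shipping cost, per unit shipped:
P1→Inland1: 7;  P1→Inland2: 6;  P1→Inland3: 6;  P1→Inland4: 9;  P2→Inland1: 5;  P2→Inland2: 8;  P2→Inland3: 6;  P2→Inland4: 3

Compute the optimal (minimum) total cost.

530

One minimum-cost allocation:
  P1->Inland2: 20 × 6 = 120
  P1->Inland3: 30 × 6 = 180
  P2->Inland1: 40 × 5 = 200
  P2->Inland4: 10 × 3 = 30
Total = 120 + 180 + 200 + 30 = 530.
(Supply check: P1 ships 50; P2 ships 50.)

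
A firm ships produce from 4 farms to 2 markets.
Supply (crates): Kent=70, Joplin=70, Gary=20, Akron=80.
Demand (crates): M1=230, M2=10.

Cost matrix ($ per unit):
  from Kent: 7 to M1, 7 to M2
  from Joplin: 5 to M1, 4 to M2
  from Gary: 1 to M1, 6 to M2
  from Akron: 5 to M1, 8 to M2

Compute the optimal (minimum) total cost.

1250

An optimal shipping plan:
  Kent–M1: 70 crates
  Joplin–M1: 60 crates
  Joplin–M2: 10 crates
  Gary–M1: 20 crates
  Akron–M1: 80 crates
Total cost = $1250.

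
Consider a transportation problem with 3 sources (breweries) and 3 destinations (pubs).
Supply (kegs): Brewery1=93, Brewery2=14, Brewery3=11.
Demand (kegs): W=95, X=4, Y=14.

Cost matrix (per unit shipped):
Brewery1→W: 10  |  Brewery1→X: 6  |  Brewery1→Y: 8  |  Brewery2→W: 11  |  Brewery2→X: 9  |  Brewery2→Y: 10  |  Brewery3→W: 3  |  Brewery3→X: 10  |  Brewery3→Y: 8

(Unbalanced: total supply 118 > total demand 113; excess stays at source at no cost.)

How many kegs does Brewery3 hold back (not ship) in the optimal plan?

An optimal plan:
  Brewery1–W: 75 × 10 = 750
  Brewery1–X: 4 × 6 = 24
  Brewery1–Y: 14 × 8 = 112
  Brewery2–W: 9 × 11 = 99
  Brewery3–W: 11 × 3 = 33
Total cost = 1018.
Brewery3 ships 11 of its 11, leaving 0.

0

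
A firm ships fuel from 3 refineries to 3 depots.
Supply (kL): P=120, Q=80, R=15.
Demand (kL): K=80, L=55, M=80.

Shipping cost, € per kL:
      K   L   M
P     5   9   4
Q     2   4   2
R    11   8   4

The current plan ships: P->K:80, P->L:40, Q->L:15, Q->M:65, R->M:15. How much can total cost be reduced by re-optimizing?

145

Current plan cost = 80·5 + 40·9 + 15·4 + 65·2 + 15·4 = €1010.
Optimal plan:
  P to K: 55 × €5 = €275
  P to M: 65 × €4 = €260
  Q to K: 25 × €2 = €50
  Q to L: 55 × €4 = €220
  R to M: 15 × €4 = €60
Optimal cost = €865.
Saving = 1010 − 865 = €145.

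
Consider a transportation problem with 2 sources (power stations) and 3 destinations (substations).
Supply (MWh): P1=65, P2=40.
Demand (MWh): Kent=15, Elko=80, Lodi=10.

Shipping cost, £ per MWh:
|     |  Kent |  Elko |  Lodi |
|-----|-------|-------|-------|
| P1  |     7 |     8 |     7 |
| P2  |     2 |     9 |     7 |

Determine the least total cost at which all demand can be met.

755

An optimal shipping plan:
  P1→Elko: 65 MWh
  P2→Kent: 15 MWh
  P2→Elko: 15 MWh
  P2→Lodi: 10 MWh
Total cost = £755.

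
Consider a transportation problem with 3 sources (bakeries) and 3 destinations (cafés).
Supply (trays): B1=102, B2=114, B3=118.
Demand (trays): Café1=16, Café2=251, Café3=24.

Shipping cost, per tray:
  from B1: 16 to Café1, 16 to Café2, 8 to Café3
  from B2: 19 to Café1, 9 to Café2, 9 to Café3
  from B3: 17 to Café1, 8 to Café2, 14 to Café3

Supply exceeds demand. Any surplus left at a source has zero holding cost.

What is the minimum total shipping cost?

One minimum-cost allocation:
  B1 to Café1: 16 × 16 = 256
  B1 to Café2: 19 × 16 = 304
  B1 to Café3: 24 × 8 = 192
  B2 to Café2: 114 × 9 = 1026
  B3 to Café2: 118 × 8 = 944
Total = 256 + 304 + 192 + 1026 + 944 = 2722.

2722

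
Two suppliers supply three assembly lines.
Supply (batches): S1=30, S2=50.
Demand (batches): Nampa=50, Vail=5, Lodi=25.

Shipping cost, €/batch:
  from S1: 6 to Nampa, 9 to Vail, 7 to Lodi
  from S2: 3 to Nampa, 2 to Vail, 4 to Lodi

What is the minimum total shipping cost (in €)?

350

A cheapest plan:
  S1 to Nampa: 5 × €6 = €30
  S1 to Lodi: 25 × €7 = €175
  S2 to Nampa: 45 × €3 = €135
  S2 to Vail: 5 × €2 = €10
Total = 30 + 175 + 135 + 10 = €350.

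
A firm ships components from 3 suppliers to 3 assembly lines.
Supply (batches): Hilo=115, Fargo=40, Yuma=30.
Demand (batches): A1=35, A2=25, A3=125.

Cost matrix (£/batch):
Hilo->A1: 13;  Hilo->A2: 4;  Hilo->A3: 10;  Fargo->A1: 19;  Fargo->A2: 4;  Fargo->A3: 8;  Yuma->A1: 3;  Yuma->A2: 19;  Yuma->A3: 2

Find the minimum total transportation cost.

1425

A cheapest plan:
  Hilo->A1: 5 × £13 = £65
  Hilo->A2: 25 × £4 = £100
  Hilo->A3: 85 × £10 = £850
  Fargo->A3: 40 × £8 = £320
  Yuma->A1: 30 × £3 = £90
Total = 65 + 100 + 850 + 320 + 90 = £1425.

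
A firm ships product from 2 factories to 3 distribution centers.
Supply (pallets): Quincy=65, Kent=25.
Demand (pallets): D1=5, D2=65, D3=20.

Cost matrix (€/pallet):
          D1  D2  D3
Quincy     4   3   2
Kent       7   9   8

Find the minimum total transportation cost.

390

A cheapest plan:
  Quincy→D2: 45 × €3 = €135
  Quincy→D3: 20 × €2 = €40
  Kent→D1: 5 × €7 = €35
  Kent→D2: 20 × €9 = €180
Total = 135 + 40 + 35 + 180 = €390.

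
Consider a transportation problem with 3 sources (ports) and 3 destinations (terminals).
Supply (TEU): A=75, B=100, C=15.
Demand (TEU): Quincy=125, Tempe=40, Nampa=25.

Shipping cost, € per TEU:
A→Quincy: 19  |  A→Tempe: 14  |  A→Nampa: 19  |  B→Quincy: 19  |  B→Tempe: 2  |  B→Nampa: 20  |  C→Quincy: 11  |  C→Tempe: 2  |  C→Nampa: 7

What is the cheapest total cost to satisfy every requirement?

A cheapest plan:
  A to Quincy: 65 TEU
  A to Nampa: 10 TEU
  B to Quincy: 60 TEU
  B to Tempe: 40 TEU
  C to Nampa: 15 TEU
Total cost = €2750.

2750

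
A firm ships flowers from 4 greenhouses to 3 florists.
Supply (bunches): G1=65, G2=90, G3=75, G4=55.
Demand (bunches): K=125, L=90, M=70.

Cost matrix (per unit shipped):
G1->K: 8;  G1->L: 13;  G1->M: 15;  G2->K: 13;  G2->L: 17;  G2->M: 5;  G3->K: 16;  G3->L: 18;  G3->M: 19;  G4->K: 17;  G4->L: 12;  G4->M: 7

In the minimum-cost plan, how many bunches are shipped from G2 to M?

The minimum-cost plan:
  G1–K: 65 × 8 = 520
  G2–K: 20 × 13 = 260
  G2–M: 70 × 5 = 350
  G3–K: 40 × 16 = 640
  G3–L: 35 × 18 = 630
  G4–L: 55 × 12 = 660
Total cost = 3060.
So G2→M carries 70 bunches.

70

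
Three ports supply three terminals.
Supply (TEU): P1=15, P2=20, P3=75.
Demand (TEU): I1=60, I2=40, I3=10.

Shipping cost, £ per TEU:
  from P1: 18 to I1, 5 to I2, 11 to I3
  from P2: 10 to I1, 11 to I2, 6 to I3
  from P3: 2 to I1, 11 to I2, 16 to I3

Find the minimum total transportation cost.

Optimal allocation:
  P1→I2: 15 × £5 = £75
  P2→I2: 10 × £11 = £110
  P2→I3: 10 × £6 = £60
  P3→I1: 60 × £2 = £120
  P3→I2: 15 × £11 = £165
Total = 75 + 110 + 60 + 120 + 165 = £530.
(Supply check: P1 ships 15; P2 ships 20; P3 ships 75.)

530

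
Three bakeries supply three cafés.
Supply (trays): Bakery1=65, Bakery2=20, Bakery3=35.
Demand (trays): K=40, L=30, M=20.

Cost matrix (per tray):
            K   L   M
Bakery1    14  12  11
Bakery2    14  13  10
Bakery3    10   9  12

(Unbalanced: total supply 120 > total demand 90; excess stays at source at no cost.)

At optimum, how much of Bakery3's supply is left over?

Minimum-cost shipments:
  Bakery1->K: 5 × 14 = 70
  Bakery1->L: 30 × 12 = 360
  Bakery2->M: 20 × 10 = 200
  Bakery3->K: 35 × 10 = 350
Total cost = 980.
Bakery3 ships 35 of its 35, leaving 0.

0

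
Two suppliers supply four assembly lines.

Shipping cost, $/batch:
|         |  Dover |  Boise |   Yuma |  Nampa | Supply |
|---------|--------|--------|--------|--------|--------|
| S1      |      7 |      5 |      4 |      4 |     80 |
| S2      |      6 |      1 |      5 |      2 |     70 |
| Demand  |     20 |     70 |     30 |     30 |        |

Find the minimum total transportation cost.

An optimal shipping plan:
  S1 to Dover: 20 × $7 = $140
  S1 to Yuma: 30 × $4 = $120
  S1 to Nampa: 30 × $4 = $120
  S2 to Boise: 70 × $1 = $70
Total = 140 + 120 + 120 + 70 = $450.
(Supply check: S1 ships 80; S2 ships 70.)

450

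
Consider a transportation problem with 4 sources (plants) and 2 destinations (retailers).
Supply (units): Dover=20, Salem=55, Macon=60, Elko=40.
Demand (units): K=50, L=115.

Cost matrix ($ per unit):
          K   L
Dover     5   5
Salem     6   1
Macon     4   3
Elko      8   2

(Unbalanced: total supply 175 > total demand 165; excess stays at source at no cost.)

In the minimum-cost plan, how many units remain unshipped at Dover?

An optimal plan:
  Dover–K: 10 × $5 = $50
  Salem–L: 55 × $1 = $55
  Macon–K: 40 × $4 = $160
  Macon–L: 20 × $3 = $60
  Elko–L: 40 × $2 = $80
Total cost = $405.
Dover ships 10 of its 20, leaving 10.

10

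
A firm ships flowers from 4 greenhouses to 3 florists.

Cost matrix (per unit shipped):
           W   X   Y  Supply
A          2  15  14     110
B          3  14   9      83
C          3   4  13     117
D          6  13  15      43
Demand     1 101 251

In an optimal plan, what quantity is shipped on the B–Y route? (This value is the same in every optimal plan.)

83

Solving gives:
  A to W: 1 × 2 = 2
  A to Y: 109 × 14 = 1526
  B to Y: 83 × 9 = 747
  C to X: 101 × 4 = 404
  C to Y: 16 × 13 = 208
  D to Y: 43 × 15 = 645
Total cost = 3532.
So B→Y carries 83 bunches.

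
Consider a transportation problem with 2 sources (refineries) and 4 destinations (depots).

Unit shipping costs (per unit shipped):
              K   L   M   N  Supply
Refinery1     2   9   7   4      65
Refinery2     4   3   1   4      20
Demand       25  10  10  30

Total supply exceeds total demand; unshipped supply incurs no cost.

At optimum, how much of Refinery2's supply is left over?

0

An optimal plan:
  Refinery1->K: 25 × 2 = 50
  Refinery1->N: 30 × 4 = 120
  Refinery2->L: 10 × 3 = 30
  Refinery2->M: 10 × 1 = 10
Total cost = 210.
Refinery2 ships 20 of its 20, leaving 0.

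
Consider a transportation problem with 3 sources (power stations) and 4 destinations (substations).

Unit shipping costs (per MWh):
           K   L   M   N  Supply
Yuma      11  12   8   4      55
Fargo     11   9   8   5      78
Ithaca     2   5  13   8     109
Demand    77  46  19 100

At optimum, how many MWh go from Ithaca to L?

32

The minimum-cost plan:
  Yuma–N: 55 × 4 = 220
  Fargo–L: 14 × 9 = 126
  Fargo–M: 19 × 8 = 152
  Fargo–N: 45 × 5 = 225
  Ithaca–K: 77 × 2 = 154
  Ithaca–L: 32 × 5 = 160
Total cost = 1037.
So Ithaca→L carries 32 MWh.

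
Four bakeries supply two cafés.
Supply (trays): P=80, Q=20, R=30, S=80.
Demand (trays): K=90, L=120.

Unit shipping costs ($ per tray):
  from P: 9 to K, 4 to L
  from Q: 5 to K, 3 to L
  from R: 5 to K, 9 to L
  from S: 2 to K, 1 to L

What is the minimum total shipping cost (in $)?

An optimal shipping plan:
  P->L: 80 × $4 = $320
  Q->L: 20 × $3 = $60
  R->K: 30 × $5 = $150
  S->K: 60 × $2 = $120
  S->L: 20 × $1 = $20
Total = 320 + 60 + 150 + 120 + 20 = $670.

670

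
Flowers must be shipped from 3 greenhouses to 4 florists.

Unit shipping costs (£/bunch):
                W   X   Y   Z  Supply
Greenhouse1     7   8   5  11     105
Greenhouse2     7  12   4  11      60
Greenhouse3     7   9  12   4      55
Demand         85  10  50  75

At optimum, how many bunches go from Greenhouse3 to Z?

55

The minimum-cost plan:
  Greenhouse1->W: 75 × £7 = £525
  Greenhouse1->X: 10 × £8 = £80
  Greenhouse1->Z: 20 × £11 = £220
  Greenhouse2->W: 10 × £7 = £70
  Greenhouse2->Y: 50 × £4 = £200
  Greenhouse3->Z: 55 × £4 = £220
Total cost = £1315.
So Greenhouse3→Z carries 55 bunches.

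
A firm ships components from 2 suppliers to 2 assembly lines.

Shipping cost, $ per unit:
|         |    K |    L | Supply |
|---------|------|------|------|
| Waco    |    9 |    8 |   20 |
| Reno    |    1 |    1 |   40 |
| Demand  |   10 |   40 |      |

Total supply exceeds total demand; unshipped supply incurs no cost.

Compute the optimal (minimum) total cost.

Optimal allocation:
  Waco–L: 10 × $8 = $80
  Reno–K: 10 × $1 = $10
  Reno–L: 30 × $1 = $30
Total = 80 + 10 + 30 = $120.
(Supply check: Waco ships 10; Reno ships 40.)

120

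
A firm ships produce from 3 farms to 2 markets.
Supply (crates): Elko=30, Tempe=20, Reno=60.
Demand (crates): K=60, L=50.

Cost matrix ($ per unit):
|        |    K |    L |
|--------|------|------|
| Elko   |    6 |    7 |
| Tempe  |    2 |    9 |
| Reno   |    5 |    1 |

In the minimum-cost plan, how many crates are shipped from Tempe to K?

Solving gives:
  Elko–K: 30 crates
  Tempe–K: 20 crates
  Reno–K: 10 crates
  Reno–L: 50 crates
Total cost = $320.
So Tempe→K carries 20 crates.

20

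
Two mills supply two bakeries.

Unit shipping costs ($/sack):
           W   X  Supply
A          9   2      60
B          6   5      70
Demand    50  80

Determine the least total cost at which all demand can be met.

520

An optimal shipping plan:
  A to X: 60 × $2 = $120
  B to W: 50 × $6 = $300
  B to X: 20 × $5 = $100
Total = 120 + 300 + 100 = $520.
(Supply check: A ships 60; B ships 70.)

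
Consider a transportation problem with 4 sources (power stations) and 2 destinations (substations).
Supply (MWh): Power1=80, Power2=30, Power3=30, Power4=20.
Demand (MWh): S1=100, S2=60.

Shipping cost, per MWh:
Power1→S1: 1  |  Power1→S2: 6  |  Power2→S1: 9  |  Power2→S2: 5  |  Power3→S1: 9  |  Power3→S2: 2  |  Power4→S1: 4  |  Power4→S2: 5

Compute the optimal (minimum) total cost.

A cheapest plan:
  Power1->S1: 80 MWh
  Power2->S2: 30 MWh
  Power3->S2: 30 MWh
  Power4->S1: 20 MWh
Total cost = 370.
(Supply check: Power1 ships 80; Power2 ships 30; Power3 ships 30; Power4 ships 20.)

370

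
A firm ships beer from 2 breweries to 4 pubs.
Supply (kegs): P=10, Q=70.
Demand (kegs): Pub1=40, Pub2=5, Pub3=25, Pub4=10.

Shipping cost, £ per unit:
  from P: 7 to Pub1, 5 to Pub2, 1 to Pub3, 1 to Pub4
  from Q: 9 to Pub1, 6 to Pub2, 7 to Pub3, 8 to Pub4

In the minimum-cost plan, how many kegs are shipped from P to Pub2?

0

The minimum-cost plan:
  P–Pub4: 10 kegs
  Q–Pub1: 40 kegs
  Q–Pub2: 5 kegs
  Q–Pub3: 25 kegs
Total cost = £575.
The route P→Pub2 is not used.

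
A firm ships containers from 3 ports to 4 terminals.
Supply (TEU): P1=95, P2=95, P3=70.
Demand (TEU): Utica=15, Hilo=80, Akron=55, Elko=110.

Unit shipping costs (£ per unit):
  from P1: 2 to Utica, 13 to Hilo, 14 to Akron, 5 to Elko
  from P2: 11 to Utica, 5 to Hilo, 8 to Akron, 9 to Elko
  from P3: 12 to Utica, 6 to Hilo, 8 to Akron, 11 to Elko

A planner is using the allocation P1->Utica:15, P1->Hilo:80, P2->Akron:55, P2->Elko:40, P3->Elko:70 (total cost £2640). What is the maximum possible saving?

Current plan cost = 15·2 + 80·13 + 55·8 + 40·9 + 70·11 = £2640.
Optimal plan:
  P1 to Utica: 15 × £2 = £30
  P1 to Elko: 80 × £5 = £400
  P2 to Hilo: 65 × £5 = £325
  P2 to Elko: 30 × £9 = £270
  P3 to Hilo: 15 × £6 = £90
  P3 to Akron: 55 × £8 = £440
Optimal cost = £1555.
Saving = 2640 − 1555 = £1085.

1085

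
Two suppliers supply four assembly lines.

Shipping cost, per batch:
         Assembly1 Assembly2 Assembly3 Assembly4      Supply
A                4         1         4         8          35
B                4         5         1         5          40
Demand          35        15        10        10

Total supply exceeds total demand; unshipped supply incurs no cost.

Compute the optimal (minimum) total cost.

An optimal shipping plan:
  A to Assembly1: 20 × 4 = 80
  A to Assembly2: 15 × 1 = 15
  B to Assembly1: 15 × 4 = 60
  B to Assembly3: 10 × 1 = 10
  B to Assembly4: 10 × 5 = 50
Total = 80 + 15 + 60 + 10 + 50 = 215.

215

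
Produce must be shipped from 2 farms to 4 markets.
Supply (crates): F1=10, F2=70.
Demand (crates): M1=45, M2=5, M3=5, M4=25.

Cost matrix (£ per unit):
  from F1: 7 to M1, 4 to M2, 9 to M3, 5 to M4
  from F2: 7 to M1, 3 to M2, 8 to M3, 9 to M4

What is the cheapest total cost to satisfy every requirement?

One minimum-cost allocation:
  F1->M4: 10 crates
  F2->M1: 45 crates
  F2->M2: 5 crates
  F2->M3: 5 crates
  F2->M4: 15 crates
Total cost = £555.

555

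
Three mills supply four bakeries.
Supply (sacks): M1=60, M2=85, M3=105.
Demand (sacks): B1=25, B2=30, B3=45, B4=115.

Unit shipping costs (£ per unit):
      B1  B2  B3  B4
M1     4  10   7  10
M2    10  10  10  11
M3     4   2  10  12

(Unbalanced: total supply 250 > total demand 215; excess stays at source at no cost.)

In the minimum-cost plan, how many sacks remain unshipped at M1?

An optimal plan:
  M1 to B3: 45 × £7 = £315
  M1 to B4: 15 × £10 = £150
  M2 to B4: 85 × £11 = £935
  M3 to B1: 25 × £4 = £100
  M3 to B2: 30 × £2 = £60
  M3 to B4: 15 × £12 = £180
Total cost = £1740.
M1 ships 60 of its 60, leaving 0.

0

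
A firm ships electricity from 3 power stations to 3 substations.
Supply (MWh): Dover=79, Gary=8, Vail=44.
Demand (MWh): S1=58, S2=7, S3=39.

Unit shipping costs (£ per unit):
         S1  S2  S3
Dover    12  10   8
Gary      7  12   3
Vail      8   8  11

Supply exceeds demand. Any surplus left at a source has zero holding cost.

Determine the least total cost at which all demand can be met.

862

Optimal allocation:
  Dover->S1: 6 MWh
  Dover->S2: 7 MWh
  Dover->S3: 39 MWh
  Gary->S1: 8 MWh
  Vail->S1: 44 MWh
Total cost = £862.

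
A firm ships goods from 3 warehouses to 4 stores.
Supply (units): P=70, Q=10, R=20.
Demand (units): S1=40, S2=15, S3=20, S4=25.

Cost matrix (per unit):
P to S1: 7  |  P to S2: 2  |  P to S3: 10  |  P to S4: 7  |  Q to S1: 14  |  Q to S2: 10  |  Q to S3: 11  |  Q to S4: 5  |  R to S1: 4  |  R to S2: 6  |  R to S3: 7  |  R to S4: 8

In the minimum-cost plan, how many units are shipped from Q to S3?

0

Optimal shipments:
  P–S1: 20 × 7 = 140
  P–S2: 15 × 2 = 30
  P–S3: 20 × 10 = 200
  P–S4: 15 × 7 = 105
  Q–S4: 10 × 5 = 50
  R–S1: 20 × 4 = 80
Total cost = 605.
The route Q→S3 is not used.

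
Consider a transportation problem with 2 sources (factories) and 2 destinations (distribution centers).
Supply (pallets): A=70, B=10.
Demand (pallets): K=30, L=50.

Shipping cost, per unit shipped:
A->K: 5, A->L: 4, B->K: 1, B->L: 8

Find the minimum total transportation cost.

310

Optimal allocation:
  A→K: 20 × 5 = 100
  A→L: 50 × 4 = 200
  B→K: 10 × 1 = 10
Total = 100 + 200 + 10 = 310.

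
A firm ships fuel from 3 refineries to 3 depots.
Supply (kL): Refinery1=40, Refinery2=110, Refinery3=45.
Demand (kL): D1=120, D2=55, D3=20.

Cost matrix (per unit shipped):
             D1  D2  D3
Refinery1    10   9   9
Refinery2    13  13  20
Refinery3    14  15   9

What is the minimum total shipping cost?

Optimal allocation:
  Refinery1 to D2: 40 kL
  Refinery2 to D1: 95 kL
  Refinery2 to D2: 15 kL
  Refinery3 to D1: 25 kL
  Refinery3 to D3: 20 kL
Total cost = 2320.

2320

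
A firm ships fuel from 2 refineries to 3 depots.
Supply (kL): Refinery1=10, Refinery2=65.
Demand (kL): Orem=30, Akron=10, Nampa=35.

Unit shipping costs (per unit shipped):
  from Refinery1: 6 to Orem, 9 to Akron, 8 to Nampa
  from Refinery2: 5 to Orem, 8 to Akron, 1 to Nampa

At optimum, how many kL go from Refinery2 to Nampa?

Solving gives:
  Refinery1→Orem: 10 kL
  Refinery2→Orem: 20 kL
  Refinery2→Akron: 10 kL
  Refinery2→Nampa: 35 kL
Total cost = 275.
So Refinery2→Nampa carries 35 kL.

35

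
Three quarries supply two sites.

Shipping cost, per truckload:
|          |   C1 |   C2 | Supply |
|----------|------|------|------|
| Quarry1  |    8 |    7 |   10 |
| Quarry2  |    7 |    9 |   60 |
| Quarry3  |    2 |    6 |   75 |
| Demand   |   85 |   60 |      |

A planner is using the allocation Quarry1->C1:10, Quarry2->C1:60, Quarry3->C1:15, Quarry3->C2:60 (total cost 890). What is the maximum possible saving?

Current plan cost = 10·8 + 60·7 + 15·2 + 60·6 = 890.
Optimal plan:
  Quarry1->C2: 10 × 7 = 70
  Quarry2->C1: 10 × 7 = 70
  Quarry2->C2: 50 × 9 = 450
  Quarry3->C1: 75 × 2 = 150
Optimal cost = 740.
Saving = 890 − 740 = 150.

150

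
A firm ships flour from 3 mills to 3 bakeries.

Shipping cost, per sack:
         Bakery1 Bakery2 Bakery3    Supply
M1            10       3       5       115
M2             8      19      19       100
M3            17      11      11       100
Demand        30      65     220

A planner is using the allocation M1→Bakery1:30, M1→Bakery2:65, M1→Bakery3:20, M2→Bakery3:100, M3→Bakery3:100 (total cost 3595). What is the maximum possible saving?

480

Current plan cost = 30·10 + 65·3 + 20·5 + 100·19 + 100·11 = 3595.
Optimal plan:
  M1->Bakery2: 65 × 3 = 195
  M1->Bakery3: 50 × 5 = 250
  M2->Bakery1: 30 × 8 = 240
  M2->Bakery3: 70 × 19 = 1330
  M3->Bakery3: 100 × 11 = 1100
Optimal cost = 3115.
Saving = 3595 − 3115 = 480.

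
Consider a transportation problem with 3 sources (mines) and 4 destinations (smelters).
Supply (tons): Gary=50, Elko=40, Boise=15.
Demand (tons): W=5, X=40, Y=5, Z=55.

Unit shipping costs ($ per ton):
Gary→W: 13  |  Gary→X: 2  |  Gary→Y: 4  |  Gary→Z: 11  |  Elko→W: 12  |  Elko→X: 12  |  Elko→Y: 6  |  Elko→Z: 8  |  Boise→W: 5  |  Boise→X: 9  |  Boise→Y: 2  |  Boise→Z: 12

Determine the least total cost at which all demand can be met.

605

A cheapest plan:
  Gary->X: 40 tons
  Gary->Z: 10 tons
  Elko->Z: 40 tons
  Boise->W: 5 tons
  Boise->Y: 5 tons
  Boise->Z: 5 tons
Total cost = $605.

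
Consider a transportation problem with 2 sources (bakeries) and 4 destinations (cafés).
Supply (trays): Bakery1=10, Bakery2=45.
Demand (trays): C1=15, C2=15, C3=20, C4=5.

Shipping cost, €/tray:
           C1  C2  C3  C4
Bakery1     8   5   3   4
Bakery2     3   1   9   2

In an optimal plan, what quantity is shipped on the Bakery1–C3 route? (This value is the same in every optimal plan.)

10

Solving gives:
  Bakery1->C3: 10 × €3 = €30
  Bakery2->C1: 15 × €3 = €45
  Bakery2->C2: 15 × €1 = €15
  Bakery2->C3: 10 × €9 = €90
  Bakery2->C4: 5 × €2 = €10
Total cost = €190.
So Bakery1→C3 carries 10 trays.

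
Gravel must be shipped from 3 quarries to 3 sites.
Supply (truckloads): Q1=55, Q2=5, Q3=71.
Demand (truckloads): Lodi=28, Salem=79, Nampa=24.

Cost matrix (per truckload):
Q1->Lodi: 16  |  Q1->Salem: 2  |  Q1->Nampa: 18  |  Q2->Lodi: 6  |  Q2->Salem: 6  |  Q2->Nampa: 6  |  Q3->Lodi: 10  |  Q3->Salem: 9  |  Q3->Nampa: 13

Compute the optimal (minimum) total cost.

883

One minimum-cost allocation:
  Q1 to Salem: 55 × 2 = 110
  Q2 to Nampa: 5 × 6 = 30
  Q3 to Lodi: 28 × 10 = 280
  Q3 to Salem: 24 × 9 = 216
  Q3 to Nampa: 19 × 13 = 247
Total = 110 + 30 + 280 + 216 + 247 = 883.
(Supply check: Q1 ships 55; Q2 ships 5; Q3 ships 71.)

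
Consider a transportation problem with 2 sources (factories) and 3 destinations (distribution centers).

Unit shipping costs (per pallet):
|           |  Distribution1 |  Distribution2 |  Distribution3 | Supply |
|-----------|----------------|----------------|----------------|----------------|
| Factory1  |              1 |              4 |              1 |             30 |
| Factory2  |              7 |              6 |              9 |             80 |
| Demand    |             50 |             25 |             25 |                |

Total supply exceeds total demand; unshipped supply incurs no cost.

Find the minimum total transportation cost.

495

An optimal shipping plan:
  Factory1->Distribution1: 5 × 1 = 5
  Factory1->Distribution3: 25 × 1 = 25
  Factory2->Distribution1: 45 × 7 = 315
  Factory2->Distribution2: 25 × 6 = 150
Total = 5 + 25 + 315 + 150 = 495.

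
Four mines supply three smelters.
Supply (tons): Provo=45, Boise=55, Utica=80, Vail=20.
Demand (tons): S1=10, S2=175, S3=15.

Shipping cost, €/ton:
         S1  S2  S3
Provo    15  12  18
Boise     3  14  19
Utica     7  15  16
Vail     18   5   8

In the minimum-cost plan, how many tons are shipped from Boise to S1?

Optimal shipments:
  Provo–S2: 45 × €12 = €540
  Boise–S1: 10 × €3 = €30
  Boise–S2: 45 × €14 = €630
  Utica–S2: 65 × €15 = €975
  Utica–S3: 15 × €16 = €240
  Vail–S2: 20 × €5 = €100
Total cost = €2515.
So Boise→S1 carries 10 tons.

10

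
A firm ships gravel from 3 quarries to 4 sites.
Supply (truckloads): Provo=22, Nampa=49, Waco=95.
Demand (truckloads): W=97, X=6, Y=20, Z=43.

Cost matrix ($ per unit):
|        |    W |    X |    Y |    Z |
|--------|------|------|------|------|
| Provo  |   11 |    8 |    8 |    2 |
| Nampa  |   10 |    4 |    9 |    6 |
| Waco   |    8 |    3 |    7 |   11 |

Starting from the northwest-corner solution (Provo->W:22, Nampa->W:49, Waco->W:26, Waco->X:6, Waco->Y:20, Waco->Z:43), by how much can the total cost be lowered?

417

Current plan cost = 22·11 + 49·10 + 26·8 + 6·3 + 20·7 + 43·11 = $1571.
Optimal plan:
  Provo->Z: 22 truckloads
  Nampa->W: 22 truckloads
  Nampa->X: 6 truckloads
  Nampa->Z: 21 truckloads
  Waco->W: 75 truckloads
  Waco->Y: 20 truckloads
Optimal cost = $1154.
Saving = 1571 − 1154 = $417.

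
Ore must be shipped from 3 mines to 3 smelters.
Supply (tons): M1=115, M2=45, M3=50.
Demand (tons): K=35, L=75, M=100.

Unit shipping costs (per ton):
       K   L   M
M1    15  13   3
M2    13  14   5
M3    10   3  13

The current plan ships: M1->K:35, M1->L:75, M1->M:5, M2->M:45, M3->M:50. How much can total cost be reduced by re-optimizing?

Current plan cost = 35·15 + 75·13 + 5·3 + 45·5 + 50·13 = 2390.
Optimal plan:
  M1->L: 15 × 13 = 195
  M1->M: 100 × 3 = 300
  M2->K: 35 × 13 = 455
  M2->L: 10 × 14 = 140
  M3->L: 50 × 3 = 150
Optimal cost = 1240.
Saving = 2390 − 1240 = 1150.

1150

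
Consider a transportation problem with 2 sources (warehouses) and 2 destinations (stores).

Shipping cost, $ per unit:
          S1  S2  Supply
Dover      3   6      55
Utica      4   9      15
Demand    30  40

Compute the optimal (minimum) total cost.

A cheapest plan:
  Dover->S1: 15 × $3 = $45
  Dover->S2: 40 × $6 = $240
  Utica->S1: 15 × $4 = $60
Total = 45 + 240 + 60 = $345.
(Supply check: Dover ships 55; Utica ships 15.)

345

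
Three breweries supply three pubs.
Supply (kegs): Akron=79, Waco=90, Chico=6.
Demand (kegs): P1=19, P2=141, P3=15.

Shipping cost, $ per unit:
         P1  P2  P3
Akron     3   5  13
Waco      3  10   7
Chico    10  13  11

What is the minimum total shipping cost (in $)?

An optimal shipping plan:
  Akron->P2: 79 kegs
  Waco->P1: 19 kegs
  Waco->P2: 56 kegs
  Waco->P3: 15 kegs
  Chico->P2: 6 kegs
Total cost = $1195.
(Supply check: Akron ships 79; Waco ships 90; Chico ships 6.)

1195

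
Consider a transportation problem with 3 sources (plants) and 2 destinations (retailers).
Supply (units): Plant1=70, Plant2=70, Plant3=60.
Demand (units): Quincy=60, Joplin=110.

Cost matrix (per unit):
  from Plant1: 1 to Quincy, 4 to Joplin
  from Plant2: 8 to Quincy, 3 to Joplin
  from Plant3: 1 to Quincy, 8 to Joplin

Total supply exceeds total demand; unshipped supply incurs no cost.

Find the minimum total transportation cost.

An optimal shipping plan:
  Plant1→Joplin: 40 × 4 = 160
  Plant2→Joplin: 70 × 3 = 210
  Plant3→Quincy: 60 × 1 = 60
Total = 160 + 210 + 60 = 430.
(Supply check: Plant1 ships 40; Plant2 ships 70; Plant3 ships 60.)

430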